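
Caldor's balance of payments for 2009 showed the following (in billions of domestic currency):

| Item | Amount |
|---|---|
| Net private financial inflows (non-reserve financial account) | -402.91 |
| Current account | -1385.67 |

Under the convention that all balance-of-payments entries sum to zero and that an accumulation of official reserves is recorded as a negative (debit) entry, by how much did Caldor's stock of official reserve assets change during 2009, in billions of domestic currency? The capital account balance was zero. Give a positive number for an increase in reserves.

-1788.58

Official reserve transactions balance = -((-1385.67) + (-402.91)) = 1788.58
An accumulation of reserves is recorded as a debit (negative entry), so the change in the stock of reserves is the negative of that balance.
Change in official reserves = -(1788.58) = -1788.58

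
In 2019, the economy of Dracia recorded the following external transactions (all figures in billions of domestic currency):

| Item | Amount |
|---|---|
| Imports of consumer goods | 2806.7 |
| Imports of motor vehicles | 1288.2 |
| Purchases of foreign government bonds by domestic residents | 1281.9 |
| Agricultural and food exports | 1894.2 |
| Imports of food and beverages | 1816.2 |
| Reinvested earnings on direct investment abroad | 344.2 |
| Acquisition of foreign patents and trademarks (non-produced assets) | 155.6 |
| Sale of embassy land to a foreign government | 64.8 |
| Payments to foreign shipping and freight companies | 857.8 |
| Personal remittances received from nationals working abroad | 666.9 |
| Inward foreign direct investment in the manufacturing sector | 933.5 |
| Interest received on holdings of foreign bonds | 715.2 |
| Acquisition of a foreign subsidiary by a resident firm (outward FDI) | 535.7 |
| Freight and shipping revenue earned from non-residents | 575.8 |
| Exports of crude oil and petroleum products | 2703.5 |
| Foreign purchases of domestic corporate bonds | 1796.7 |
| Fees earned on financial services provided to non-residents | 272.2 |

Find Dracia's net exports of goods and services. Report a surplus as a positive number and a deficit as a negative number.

-1323.2

Goods: -1816.2 - 2806.7 + 1894.2 - 1288.2 + 2703.5 = -1313.4
Services: 272.2 - 857.8 + 575.8 = -9.8
Trade balance = -1313.4 + (-9.8) = -1323.2
(Excluded from the trade balance — financial account: purchases of foreign government bonds by domestic residents 1281.9, inward foreign direct investment in the manufacturing sector 933.5, acquisition of a foreign subsidiary by a resident firm (outward FDI) 535.7, foreign purchases of domestic corporate bonds 1796.7; primary income: reinvested earnings on direct investment abroad 344.2, interest received on holdings of foreign bonds 715.2; capital account: acquisition of foreign patents and trademarks (non-produced assets) 155.6, sale of embassy land to a foreign government 64.8; secondary income: personal remittances received from nationals working abroad 666.9.)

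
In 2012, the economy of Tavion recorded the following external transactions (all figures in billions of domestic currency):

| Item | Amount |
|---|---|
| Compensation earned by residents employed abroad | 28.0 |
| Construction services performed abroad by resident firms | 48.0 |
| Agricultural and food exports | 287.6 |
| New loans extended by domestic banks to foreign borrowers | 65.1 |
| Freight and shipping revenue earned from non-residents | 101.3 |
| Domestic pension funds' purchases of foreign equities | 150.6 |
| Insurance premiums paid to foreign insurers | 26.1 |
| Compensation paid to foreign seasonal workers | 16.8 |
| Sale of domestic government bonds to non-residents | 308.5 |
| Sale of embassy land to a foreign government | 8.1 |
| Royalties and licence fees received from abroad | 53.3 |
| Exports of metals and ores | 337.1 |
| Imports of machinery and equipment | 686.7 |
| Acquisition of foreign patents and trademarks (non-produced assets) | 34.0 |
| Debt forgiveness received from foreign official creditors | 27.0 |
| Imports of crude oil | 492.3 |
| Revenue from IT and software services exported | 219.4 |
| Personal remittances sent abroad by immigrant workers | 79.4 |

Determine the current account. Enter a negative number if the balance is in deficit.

Goods: -686.7 + 337.1 + 287.6 - 492.3 = -554.3
Services: -26.1 + 48.0 + 53.3 + 219.4 + 101.3 = 395.9
Primary income: 28.0 - 16.8 = 11.2
Secondary income: -79.4
Current account = (-554.3) + 395.9 + 11.2 + (-79.4) = -226.6
(Excluded from the current account — financial account: new loans extended by domestic banks to foreign borrowers 65.1, domestic pension funds' purchases of foreign equities 150.6, sale of domestic government bonds to non-residents 308.5; capital account: sale of embassy land to a foreign government 8.1, acquisition of foreign patents and trademarks (non-produced assets) 34.0, debt forgiveness received from foreign official creditors 27.0.)

-226.6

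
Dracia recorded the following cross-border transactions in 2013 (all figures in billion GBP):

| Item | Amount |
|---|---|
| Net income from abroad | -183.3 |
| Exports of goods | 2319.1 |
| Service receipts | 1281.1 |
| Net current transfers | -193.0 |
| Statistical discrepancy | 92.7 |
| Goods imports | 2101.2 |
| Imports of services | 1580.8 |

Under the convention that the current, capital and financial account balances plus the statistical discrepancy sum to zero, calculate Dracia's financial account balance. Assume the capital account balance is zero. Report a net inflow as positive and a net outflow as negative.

365.4

Goods balance = 2319.1 - 2101.2 = 217.9
Services balance = 1281.1 - 1580.8 = -299.7
Trade balance (goods + services) = 217.9 + (-299.7) = -81.8
Net primary income = -183.3
Net secondary income = -193.0
Current account = -81.8 + (-183.3) + (-193.0) = -458.1
Financial account = -(-458.1 + 92.7) = 365.4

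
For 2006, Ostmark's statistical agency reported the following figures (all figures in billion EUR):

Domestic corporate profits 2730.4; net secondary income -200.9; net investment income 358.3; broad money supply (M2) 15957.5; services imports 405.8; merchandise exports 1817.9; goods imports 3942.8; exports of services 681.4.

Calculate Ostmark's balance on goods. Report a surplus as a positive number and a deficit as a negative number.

-2124.9

Goods balance = 1817.9 - 3942.8 = -2124.9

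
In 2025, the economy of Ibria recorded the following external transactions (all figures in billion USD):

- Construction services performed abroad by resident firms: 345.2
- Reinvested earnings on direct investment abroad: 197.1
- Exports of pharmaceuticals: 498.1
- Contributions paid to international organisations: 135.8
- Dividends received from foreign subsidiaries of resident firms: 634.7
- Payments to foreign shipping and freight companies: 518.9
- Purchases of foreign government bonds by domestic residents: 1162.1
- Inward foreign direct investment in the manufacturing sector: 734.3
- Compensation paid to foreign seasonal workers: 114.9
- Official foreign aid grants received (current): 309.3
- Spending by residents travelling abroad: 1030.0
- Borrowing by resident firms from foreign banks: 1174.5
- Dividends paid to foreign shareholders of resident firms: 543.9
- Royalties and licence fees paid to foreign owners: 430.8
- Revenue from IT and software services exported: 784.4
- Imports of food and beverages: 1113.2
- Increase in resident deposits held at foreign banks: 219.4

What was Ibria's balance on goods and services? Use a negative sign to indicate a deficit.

Goods: 498.1 - 1113.2 = -615.1
Services: -1030.0 - 518.9 + 784.4 + 345.2 - 430.8 = -850.1
Trade balance = -615.1 + (-850.1) = -1465.2
(Excluded from the trade balance — primary income: reinvested earnings on direct investment abroad 197.1, dividends received from foreign subsidiaries of resident firms 634.7, compensation paid to foreign seasonal workers 114.9, dividends paid to foreign shareholders of resident firms 543.9; secondary income: contributions paid to international organisations 135.8, official foreign aid grants received (current) 309.3; financial account: purchases of foreign government bonds by domestic residents 1162.1, inward foreign direct investment in the manufacturing sector 734.3, borrowing by resident firms from foreign banks 1174.5, increase in resident deposits held at foreign banks 219.4.)

-1465.2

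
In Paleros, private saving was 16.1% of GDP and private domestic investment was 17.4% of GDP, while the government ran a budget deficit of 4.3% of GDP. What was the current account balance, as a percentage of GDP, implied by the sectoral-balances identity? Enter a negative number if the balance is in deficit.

By the sectoral-balances identity, CA = (S_private - I) + (T - G).
Private balance = 16.1 - 17.4 = -1.3
Government balance (T - G) = -4.3
CA = -1.3 + (-4.3) = -5.6

-5.6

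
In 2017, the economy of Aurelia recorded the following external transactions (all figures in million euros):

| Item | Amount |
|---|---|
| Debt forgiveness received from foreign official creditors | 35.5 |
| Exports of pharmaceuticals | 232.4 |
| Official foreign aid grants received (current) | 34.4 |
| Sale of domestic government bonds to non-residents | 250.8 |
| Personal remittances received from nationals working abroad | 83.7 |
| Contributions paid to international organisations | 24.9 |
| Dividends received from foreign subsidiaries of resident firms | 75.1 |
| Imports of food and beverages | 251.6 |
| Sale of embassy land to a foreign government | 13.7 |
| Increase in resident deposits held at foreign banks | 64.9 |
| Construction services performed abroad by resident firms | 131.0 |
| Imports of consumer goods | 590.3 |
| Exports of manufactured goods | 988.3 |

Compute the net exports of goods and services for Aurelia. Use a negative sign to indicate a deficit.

509.8

Goods: 232.4 + 988.3 - 590.3 - 251.6 = 378.8
Services: 131.0
Trade balance = 378.8 + 131.0 = 509.8
(Excluded from the trade balance — capital account: debt forgiveness received from foreign official creditors 35.5, sale of embassy land to a foreign government 13.7; secondary income: official foreign aid grants received (current) 34.4, personal remittances received from nationals working abroad 83.7, contributions paid to international organisations 24.9; financial account: sale of domestic government bonds to non-residents 250.8, increase in resident deposits held at foreign banks 64.9; primary income: dividends received from foreign subsidiaries of resident firms 75.1.)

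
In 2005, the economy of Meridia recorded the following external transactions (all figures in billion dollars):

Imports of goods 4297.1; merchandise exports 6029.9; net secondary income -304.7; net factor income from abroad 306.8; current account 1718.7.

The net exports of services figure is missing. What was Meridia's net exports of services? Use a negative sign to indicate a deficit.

-16.2

Current account = goods balance + services balance + net primary income + net secondary income
Sum of the known components = 1734.9
Net exports of services = CA - (known components) = 1718.7 - 1734.9 = -16.2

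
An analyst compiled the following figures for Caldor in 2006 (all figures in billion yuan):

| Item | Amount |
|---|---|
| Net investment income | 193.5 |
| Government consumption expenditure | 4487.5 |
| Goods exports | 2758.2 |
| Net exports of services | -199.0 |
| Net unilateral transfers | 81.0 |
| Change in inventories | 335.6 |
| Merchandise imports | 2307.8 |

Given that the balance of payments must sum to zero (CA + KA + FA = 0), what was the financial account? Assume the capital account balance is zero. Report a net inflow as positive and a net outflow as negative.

Goods balance = 2758.2 - 2307.8 = 450.4
Services balance = -199.0
Trade balance (goods + services) = 450.4 + (-199.0) = 251.4
Net primary income = 193.5
Net secondary income = 81.0
Current account = 251.4 + 193.5 + 81.0 = 525.9
Financial account = -(525.9) = -525.9

-525.9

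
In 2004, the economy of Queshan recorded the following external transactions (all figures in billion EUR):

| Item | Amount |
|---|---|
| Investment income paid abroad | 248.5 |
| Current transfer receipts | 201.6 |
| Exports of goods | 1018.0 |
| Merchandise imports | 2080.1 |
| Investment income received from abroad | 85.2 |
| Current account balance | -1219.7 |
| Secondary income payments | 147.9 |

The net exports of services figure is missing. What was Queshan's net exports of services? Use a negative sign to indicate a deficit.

Current account = goods balance + services balance + net primary income + net secondary income
Sum of the known components = -1171.7
Net exports of services = CA - (known components) = -1219.7 - (-1171.7) = -48.0

-48.0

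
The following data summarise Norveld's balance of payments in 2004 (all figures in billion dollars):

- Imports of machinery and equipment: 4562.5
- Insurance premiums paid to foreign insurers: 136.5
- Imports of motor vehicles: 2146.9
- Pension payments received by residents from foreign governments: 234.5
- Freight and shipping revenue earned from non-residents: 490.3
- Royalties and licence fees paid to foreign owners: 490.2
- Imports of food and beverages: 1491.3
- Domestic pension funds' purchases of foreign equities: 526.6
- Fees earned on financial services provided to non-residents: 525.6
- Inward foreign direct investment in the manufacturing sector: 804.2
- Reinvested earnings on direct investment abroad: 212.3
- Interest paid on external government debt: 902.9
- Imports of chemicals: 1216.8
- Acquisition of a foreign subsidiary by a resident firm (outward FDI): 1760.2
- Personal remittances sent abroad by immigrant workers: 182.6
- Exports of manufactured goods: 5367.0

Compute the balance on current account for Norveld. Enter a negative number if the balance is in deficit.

-4300.0

Goods: -1491.3 + 5367.0 - 1216.8 - 2146.9 - 4562.5 = -4050.5
Services: 525.6 - 136.5 - 490.2 + 490.3 = 389.2
Primary income: 212.3 - 902.9 = -690.6
Secondary income: -182.6 + 234.5 = 51.9
Current account = (-4050.5) + 389.2 + (-690.6) + 51.9 = -4300.0
(Excluded from the current account — financial account: domestic pension funds' purchases of foreign equities 526.6, inward foreign direct investment in the manufacturing sector 804.2, acquisition of a foreign subsidiary by a resident firm (outward FDI) 1760.2.)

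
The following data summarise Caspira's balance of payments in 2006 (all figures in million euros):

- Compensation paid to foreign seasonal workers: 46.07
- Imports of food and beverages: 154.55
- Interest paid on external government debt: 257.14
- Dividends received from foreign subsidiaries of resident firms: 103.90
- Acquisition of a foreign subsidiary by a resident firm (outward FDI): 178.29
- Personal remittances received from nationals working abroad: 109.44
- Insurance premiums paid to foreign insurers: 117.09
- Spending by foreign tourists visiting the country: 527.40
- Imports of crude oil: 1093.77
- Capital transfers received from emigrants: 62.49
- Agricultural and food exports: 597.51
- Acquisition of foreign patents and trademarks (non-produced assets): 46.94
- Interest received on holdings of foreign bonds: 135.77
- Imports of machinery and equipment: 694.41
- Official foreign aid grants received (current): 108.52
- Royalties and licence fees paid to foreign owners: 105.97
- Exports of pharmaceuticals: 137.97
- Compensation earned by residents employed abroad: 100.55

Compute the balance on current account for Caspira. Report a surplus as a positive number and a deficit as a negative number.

Goods: 597.51 - 154.55 - 1093.77 + 137.97 - 694.41 = -1207.25
Services: -105.97 + 527.40 - 117.09 = 304.34
Primary income: 100.55 - 46.07 + 135.77 - 257.14 + 103.90 = 37.01
Secondary income: 108.52 + 109.44 = 217.96
Current account = (-1207.25) + 304.34 + 37.01 + 217.96 = -647.94
(Excluded from the current account — financial account: acquisition of a foreign subsidiary by a resident firm (outward FDI) 178.29; capital account: capital transfers received from emigrants 62.49, acquisition of foreign patents and trademarks (non-produced assets) 46.94.)

-647.94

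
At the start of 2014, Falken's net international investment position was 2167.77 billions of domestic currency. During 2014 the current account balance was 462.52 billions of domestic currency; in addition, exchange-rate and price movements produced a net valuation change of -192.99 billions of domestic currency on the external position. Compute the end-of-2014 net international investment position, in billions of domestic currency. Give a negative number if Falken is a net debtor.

Change in NIIP = current account + net valuation change = 462.52 + (-192.99) = 269.53
End-of-year NIIP = 2167.77 + 269.53 = 2437.30

2437.30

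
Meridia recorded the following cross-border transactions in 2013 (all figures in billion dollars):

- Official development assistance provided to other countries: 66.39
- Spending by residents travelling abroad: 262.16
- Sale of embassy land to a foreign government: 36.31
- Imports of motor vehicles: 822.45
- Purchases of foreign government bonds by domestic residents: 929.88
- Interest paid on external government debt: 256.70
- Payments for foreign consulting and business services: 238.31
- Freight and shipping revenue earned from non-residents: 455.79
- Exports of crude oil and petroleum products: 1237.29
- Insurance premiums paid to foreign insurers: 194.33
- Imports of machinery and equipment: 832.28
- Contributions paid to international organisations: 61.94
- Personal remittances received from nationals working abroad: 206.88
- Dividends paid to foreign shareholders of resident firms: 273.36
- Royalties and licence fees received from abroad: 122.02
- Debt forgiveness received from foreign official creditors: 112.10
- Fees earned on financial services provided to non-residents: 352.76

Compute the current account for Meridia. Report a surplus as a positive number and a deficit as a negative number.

-633.18

Goods: 1237.29 - 822.45 - 832.28 = -417.44
Services: 352.76 - 262.16 + 455.79 + 122.02 - 238.31 - 194.33 = 235.77
Primary income: -273.36 - 256.70 = -530.06
Secondary income: -66.39 - 61.94 + 206.88 = 78.55
Current account = (-417.44) + 235.77 + (-530.06) + 78.55 = -633.18
(Excluded from the current account — capital account: sale of embassy land to a foreign government 36.31, debt forgiveness received from foreign official creditors 112.10; financial account: purchases of foreign government bonds by domestic residents 929.88.)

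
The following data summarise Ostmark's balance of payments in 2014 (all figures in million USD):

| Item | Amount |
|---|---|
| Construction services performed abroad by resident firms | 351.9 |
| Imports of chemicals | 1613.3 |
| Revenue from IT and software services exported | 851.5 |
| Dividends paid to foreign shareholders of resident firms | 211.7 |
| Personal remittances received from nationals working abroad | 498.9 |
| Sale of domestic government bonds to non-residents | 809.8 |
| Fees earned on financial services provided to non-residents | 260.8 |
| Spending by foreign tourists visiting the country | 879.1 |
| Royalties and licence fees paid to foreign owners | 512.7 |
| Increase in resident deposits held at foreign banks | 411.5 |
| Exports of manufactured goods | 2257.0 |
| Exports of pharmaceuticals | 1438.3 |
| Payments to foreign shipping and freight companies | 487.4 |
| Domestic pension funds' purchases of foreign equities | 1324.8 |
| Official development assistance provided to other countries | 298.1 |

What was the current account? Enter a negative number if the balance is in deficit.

3414.3

Goods: -1613.3 + 1438.3 + 2257.0 = 2082.0
Services: 851.5 + 879.1 - 512.7 + 260.8 + 351.9 - 487.4 = 1343.2
Primary income: -211.7
Secondary income: 498.9 - 298.1 = 200.8
Current account = 2082.0 + 1343.2 + (-211.7) + 200.8 = 3414.3
(Excluded from the current account — financial account: sale of domestic government bonds to non-residents 809.8, increase in resident deposits held at foreign banks 411.5, domestic pension funds' purchases of foreign equities 1324.8.)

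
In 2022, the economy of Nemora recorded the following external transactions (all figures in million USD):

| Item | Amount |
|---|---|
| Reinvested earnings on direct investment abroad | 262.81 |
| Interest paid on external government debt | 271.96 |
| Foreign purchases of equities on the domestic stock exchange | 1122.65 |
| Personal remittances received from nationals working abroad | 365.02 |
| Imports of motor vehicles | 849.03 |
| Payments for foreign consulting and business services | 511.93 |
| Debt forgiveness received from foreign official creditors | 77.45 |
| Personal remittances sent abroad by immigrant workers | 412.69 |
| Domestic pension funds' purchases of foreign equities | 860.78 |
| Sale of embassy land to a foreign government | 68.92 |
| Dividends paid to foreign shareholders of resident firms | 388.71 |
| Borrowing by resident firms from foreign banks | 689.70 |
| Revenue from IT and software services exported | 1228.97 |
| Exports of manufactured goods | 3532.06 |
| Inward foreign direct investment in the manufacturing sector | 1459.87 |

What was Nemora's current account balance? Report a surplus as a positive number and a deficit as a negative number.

Goods: 3532.06 - 849.03 = 2683.03
Services: 1228.97 - 511.93 = 717.04
Primary income: -271.96 + 262.81 - 388.71 = -397.86
Secondary income: -412.69 + 365.02 = -47.67
Current account = 2683.03 + 717.04 + (-397.86) + (-47.67) = 2954.54
(Excluded from the current account — financial account: foreign purchases of equities on the domestic stock exchange 1122.65, domestic pension funds' purchases of foreign equities 860.78, borrowing by resident firms from foreign banks 689.70, inward foreign direct investment in the manufacturing sector 1459.87; capital account: debt forgiveness received from foreign official creditors 77.45, sale of embassy land to a foreign government 68.92.)

2954.54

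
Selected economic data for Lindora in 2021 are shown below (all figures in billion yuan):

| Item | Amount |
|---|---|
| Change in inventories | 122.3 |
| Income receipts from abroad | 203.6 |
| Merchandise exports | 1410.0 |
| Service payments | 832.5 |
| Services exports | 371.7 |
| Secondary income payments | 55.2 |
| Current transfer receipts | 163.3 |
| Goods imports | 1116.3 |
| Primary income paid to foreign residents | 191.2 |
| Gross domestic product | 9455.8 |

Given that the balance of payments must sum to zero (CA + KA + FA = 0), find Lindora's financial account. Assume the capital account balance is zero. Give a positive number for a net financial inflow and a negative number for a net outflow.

Goods balance = 1410.0 - 1116.3 = 293.7
Services balance = 371.7 - 832.5 = -460.8
Trade balance (goods + services) = 293.7 + (-460.8) = -167.1
Net primary income = 203.6 - 191.2 = 12.4
Net secondary income = 163.3 - 55.2 = 108.1
Current account = -167.1 + 12.4 + 108.1 = -46.6
Financial account = -(-46.6) = 46.6

46.6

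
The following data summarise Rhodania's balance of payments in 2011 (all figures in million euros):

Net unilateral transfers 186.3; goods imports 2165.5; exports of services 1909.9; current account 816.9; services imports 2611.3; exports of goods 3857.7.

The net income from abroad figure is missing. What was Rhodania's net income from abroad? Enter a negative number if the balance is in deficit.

Current account = goods balance + services balance + net primary income + net secondary income
Sum of the known components = 1177.1
Net income from abroad = CA - (known components) = 816.9 - 1177.1 = -360.2

-360.2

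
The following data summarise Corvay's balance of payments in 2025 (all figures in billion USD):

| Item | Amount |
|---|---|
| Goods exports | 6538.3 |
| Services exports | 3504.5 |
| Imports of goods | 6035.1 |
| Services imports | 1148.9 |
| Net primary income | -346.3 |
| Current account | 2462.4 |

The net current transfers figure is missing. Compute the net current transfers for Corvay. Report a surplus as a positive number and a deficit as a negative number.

-50.1

Current account = goods balance + services balance + net primary income + net secondary income
Sum of the known components = 2512.5
Net current transfers = CA - (known components) = 2462.4 - 2512.5 = -50.1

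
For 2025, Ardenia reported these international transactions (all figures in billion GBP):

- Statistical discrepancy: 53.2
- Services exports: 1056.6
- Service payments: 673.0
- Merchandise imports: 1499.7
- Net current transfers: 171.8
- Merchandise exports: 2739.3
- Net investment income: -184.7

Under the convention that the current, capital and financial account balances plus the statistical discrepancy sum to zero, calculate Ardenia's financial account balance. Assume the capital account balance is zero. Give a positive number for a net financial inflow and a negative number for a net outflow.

-1663.5

Goods balance = 2739.3 - 1499.7 = 1239.6
Services balance = 1056.6 - 673.0 = 383.6
Trade balance (goods + services) = 1239.6 + 383.6 = 1623.2
Net primary income = -184.7
Net secondary income = 171.8
Current account = 1623.2 + (-184.7) + 171.8 = 1610.3
Financial account = -(1610.3 + 53.2) = -1663.5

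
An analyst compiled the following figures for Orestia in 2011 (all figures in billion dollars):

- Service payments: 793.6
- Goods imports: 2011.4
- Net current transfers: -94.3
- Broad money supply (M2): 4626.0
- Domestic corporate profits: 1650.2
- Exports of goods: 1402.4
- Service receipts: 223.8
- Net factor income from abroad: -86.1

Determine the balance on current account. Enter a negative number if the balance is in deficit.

Goods balance = 1402.4 - 2011.4 = -609.0
Services balance = 223.8 - 793.6 = -569.8
Trade balance (goods + services) = -609.0 + (-569.8) = -1178.8
Net primary income = -86.1
Net secondary income = -94.3
Current account = -1178.8 + (-86.1) + (-94.3) = -1359.2

-1359.2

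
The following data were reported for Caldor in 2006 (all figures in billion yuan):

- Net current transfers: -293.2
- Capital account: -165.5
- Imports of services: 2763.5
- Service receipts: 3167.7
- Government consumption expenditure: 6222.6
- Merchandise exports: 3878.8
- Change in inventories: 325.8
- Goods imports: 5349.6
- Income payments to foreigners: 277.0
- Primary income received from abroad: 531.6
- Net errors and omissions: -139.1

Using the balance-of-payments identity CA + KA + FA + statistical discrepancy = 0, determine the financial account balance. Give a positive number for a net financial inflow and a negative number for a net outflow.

1409.8

Goods balance = 3878.8 - 5349.6 = -1470.8
Services balance = 3167.7 - 2763.5 = 404.2
Trade balance (goods + services) = -1470.8 + 404.2 = -1066.6
Net primary income = 531.6 - 277.0 = 254.6
Net secondary income = -293.2
Current account = -1066.6 + 254.6 + (-293.2) = -1105.2
Financial account = -(-1105.2 + (-165.5) + (-139.1)) = 1409.8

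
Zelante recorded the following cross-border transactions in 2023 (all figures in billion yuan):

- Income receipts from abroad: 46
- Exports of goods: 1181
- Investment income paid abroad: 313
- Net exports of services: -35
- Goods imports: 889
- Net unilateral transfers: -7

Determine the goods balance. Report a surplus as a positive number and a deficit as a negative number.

292

Goods balance = 1181 - 889 = 292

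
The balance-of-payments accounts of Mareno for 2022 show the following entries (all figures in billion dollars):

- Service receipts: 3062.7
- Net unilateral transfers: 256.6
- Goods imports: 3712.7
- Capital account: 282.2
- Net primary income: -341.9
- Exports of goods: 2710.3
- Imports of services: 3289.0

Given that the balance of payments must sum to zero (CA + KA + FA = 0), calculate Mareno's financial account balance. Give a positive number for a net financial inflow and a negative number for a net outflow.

Goods balance = 2710.3 - 3712.7 = -1002.4
Services balance = 3062.7 - 3289.0 = -226.3
Trade balance (goods + services) = -1002.4 + (-226.3) = -1228.7
Net primary income = -341.9
Net secondary income = 256.6
Current account = -1228.7 + (-341.9) + 256.6 = -1314.0
Financial account = -(-1314.0 + 282.2) = 1031.8

1031.8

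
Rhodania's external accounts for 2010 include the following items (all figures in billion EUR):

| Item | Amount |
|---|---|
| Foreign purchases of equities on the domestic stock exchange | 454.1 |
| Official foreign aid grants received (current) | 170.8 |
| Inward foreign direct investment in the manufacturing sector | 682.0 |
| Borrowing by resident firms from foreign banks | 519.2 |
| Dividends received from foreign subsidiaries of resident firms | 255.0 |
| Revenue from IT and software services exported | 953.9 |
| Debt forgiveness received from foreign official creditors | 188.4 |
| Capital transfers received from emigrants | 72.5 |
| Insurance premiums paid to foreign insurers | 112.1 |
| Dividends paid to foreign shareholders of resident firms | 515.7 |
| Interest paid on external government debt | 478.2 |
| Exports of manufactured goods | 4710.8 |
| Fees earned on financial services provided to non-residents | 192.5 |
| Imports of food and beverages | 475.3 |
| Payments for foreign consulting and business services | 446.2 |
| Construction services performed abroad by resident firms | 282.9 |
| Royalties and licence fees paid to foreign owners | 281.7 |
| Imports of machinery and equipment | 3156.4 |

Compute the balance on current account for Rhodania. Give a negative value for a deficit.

1100.3

Goods: 4710.8 - 475.3 - 3156.4 = 1079.1
Services: 282.9 + 953.9 - 112.1 + 192.5 - 281.7 - 446.2 = 589.3
Primary income: 255.0 - 478.2 - 515.7 = -738.9
Secondary income: 170.8
Current account = 1079.1 + 589.3 + (-738.9) + 170.8 = 1100.3
(Excluded from the current account — financial account: foreign purchases of equities on the domestic stock exchange 454.1, inward foreign direct investment in the manufacturing sector 682.0, borrowing by resident firms from foreign banks 519.2; capital account: debt forgiveness received from foreign official creditors 188.4, capital transfers received from emigrants 72.5.)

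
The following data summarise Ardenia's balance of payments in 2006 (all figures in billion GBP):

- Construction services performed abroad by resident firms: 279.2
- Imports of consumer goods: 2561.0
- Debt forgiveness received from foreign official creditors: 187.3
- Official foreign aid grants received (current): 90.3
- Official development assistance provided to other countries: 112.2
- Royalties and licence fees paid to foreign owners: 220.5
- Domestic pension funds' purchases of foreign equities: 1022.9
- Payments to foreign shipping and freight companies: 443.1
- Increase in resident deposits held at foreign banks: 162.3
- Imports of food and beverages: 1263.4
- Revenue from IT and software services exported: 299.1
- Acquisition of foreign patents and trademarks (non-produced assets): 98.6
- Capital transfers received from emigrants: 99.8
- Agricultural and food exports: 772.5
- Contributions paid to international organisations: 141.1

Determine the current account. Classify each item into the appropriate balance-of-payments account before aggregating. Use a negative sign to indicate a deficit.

-3300.2

Goods: -1263.4 + 772.5 - 2561.0 = -3051.9
Services: 279.2 - 443.1 + 299.1 - 220.5 = -85.3
Secondary income: 90.3 - 112.2 - 141.1 = -163.0
Current account = (-3051.9) + (-85.3) + (-163.0) = -3300.2
(Excluded from the current account — capital account: debt forgiveness received from foreign official creditors 187.3, acquisition of foreign patents and trademarks (non-produced assets) 98.6, capital transfers received from emigrants 99.8; financial account: domestic pension funds' purchases of foreign equities 1022.9, increase in resident deposits held at foreign banks 162.3.)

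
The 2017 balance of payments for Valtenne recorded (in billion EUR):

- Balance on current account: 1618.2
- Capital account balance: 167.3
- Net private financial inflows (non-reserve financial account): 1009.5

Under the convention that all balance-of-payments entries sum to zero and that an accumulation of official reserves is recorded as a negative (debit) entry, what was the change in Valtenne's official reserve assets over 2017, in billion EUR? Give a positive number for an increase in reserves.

Official reserve transactions balance = -(1618.2 + 167.3 + 1009.5) = -2795.0
An accumulation of reserves is recorded as a debit (negative entry), so the change in the stock of reserves is the negative of that balance.
Change in official reserves = -(-2795.0) = 2795.0

2795.0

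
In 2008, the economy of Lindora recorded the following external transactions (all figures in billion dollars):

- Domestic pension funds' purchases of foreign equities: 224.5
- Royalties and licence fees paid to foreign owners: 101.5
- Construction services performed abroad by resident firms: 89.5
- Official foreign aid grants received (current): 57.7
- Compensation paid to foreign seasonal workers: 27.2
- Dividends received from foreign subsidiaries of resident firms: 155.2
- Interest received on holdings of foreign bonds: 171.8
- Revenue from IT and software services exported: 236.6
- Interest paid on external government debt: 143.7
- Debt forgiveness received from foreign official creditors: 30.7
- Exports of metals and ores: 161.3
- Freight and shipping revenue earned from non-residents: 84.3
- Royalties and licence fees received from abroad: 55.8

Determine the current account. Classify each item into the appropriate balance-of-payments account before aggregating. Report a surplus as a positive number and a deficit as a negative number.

Goods: 161.3
Services: -101.5 + 84.3 + 55.8 + 89.5 + 236.6 = 364.7
Primary income: 155.2 + 171.8 - 143.7 - 27.2 = 156.1
Secondary income: 57.7
Current account = 161.3 + 364.7 + 156.1 + 57.7 = 739.8
(Excluded from the current account — financial account: domestic pension funds' purchases of foreign equities 224.5; capital account: debt forgiveness received from foreign official creditors 30.7.)

739.8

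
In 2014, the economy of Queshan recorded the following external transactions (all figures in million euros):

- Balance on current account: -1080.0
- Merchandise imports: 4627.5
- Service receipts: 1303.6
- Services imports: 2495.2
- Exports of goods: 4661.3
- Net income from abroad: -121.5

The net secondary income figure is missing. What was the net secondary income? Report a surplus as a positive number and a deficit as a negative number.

Current account = goods balance + services balance + net primary income + net secondary income
Sum of the known components = -1279.3
Net secondary income = CA - (known components) = -1080.0 - (-1279.3) = 199.3

199.3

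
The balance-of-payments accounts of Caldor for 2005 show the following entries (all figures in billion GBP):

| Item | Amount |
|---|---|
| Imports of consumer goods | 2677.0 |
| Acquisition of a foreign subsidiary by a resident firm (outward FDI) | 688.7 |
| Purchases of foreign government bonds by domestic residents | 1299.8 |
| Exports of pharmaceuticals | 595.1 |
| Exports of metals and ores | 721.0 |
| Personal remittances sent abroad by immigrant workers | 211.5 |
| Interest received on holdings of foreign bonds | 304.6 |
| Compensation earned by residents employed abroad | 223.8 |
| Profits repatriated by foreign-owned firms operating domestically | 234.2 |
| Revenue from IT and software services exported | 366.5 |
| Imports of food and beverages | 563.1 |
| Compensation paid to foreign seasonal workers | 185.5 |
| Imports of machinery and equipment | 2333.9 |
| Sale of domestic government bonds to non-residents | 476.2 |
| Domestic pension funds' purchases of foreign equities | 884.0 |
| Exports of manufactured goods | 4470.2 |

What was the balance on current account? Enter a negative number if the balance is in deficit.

476.0

Goods: -2333.9 + 595.1 + 721.0 - 2677.0 + 4470.2 - 563.1 = 212.3
Services: 366.5
Primary income: -234.2 - 185.5 + 223.8 + 304.6 = 108.7
Secondary income: -211.5
Current account = 212.3 + 366.5 + 108.7 + (-211.5) = 476.0
(Excluded from the current account — financial account: acquisition of a foreign subsidiary by a resident firm (outward FDI) 688.7, purchases of foreign government bonds by domestic residents 1299.8, sale of domestic government bonds to non-residents 476.2, domestic pension funds' purchases of foreign equities 884.0.)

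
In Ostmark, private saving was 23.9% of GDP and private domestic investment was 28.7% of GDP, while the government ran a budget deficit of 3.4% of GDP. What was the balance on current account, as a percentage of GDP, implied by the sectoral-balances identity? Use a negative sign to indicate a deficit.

By the sectoral-balances identity, CA = (S_private - I) + (T - G).
Private balance = 23.9 - 28.7 = -4.8
Government balance (T - G) = -3.4
CA = -4.8 + (-3.4) = -8.2

-8.2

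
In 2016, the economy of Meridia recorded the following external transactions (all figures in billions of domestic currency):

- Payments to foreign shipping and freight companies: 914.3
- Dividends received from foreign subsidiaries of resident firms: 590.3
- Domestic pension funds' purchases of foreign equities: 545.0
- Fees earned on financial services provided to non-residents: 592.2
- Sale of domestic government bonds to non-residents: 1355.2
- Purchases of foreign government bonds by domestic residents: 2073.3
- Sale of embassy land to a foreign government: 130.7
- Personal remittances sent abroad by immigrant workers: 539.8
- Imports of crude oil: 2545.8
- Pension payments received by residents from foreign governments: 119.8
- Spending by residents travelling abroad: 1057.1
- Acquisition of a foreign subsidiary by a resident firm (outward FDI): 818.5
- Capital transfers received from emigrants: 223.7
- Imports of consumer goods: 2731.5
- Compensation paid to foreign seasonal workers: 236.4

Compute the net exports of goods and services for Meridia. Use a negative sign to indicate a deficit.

-6656.5

Goods: -2545.8 - 2731.5 = -5277.3
Services: -1057.1 + 592.2 - 914.3 = -1379.2
Trade balance = -5277.3 + (-1379.2) = -6656.5
(Excluded from the trade balance — primary income: dividends received from foreign subsidiaries of resident firms 590.3, compensation paid to foreign seasonal workers 236.4; financial account: domestic pension funds' purchases of foreign equities 545.0, sale of domestic government bonds to non-residents 1355.2, purchases of foreign government bonds by domestic residents 2073.3, acquisition of a foreign subsidiary by a resident firm (outward FDI) 818.5; capital account: sale of embassy land to a foreign government 130.7, capital transfers received from emigrants 223.7; secondary income: personal remittances sent abroad by immigrant workers 539.8, pension payments received by residents from foreign governments 119.8.)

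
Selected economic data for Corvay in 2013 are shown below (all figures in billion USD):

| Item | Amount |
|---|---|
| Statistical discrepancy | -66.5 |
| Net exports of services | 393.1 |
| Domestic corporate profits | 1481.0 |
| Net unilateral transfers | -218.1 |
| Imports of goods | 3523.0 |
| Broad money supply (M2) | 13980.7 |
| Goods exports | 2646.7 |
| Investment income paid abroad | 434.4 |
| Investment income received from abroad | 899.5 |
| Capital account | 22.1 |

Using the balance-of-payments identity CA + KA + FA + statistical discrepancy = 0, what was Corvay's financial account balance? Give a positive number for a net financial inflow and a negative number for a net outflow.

Goods balance = 2646.7 - 3523.0 = -876.3
Services balance = 393.1
Trade balance (goods + services) = -876.3 + 393.1 = -483.2
Net primary income = 899.5 - 434.4 = 465.1
Net secondary income = -218.1
Current account = -483.2 + 465.1 + (-218.1) = -236.2
Financial account = -(-236.2 + 22.1 + (-66.5)) = 280.6

280.6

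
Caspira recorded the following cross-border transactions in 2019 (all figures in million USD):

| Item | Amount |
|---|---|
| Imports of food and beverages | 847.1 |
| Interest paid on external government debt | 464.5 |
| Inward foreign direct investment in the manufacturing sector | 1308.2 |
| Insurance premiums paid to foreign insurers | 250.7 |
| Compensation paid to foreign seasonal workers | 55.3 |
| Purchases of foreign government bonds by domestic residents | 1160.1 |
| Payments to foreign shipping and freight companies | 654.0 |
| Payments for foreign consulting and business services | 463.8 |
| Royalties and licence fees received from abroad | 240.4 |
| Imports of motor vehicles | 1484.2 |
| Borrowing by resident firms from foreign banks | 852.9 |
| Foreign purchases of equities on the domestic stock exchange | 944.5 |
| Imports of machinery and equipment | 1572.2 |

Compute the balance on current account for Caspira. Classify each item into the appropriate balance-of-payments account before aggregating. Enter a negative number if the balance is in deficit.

-5551.4

Goods: -847.1 - 1484.2 - 1572.2 = -3903.5
Services: 240.4 - 654.0 - 463.8 - 250.7 = -1128.1
Primary income: -464.5 - 55.3 = -519.8
Current account = (-3903.5) + (-1128.1) + (-519.8) = -5551.4
(Excluded from the current account — financial account: inward foreign direct investment in the manufacturing sector 1308.2, purchases of foreign government bonds by domestic residents 1160.1, borrowing by resident firms from foreign banks 852.9, foreign purchases of equities on the domestic stock exchange 944.5.)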